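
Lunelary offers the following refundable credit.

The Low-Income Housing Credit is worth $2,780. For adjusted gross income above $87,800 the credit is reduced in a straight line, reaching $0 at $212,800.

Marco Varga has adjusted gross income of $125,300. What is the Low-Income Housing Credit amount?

$1,946

Low-Income Housing Credit: $125,300 is $37,500 into a $125,000 phase-out range, leaving 87,500/125,000 of the credit: $2,780 × 87,500/125,000 = $1,946.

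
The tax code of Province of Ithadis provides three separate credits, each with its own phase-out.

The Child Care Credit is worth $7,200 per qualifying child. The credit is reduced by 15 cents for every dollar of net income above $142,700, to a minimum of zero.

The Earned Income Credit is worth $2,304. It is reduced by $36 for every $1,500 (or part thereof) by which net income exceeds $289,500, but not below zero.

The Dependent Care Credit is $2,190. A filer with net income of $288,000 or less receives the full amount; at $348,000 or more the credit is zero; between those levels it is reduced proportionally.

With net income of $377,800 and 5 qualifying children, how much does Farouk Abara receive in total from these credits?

Child Care Credit: base = 5 × $7,200 = $36,000. 15% of the $235,100 excess over $142,700 is $35,265; credit = $36,000 − $35,265 = $735.
Earned Income Credit: income exceeds $289,500 by $88,300, which is 59 full-or-partial $1,500 increments; reduction = 59 × $36 = $2,124, leaving $180.
Dependent Care Credit: $377,800 is at or above $348,000, so the credit is $0.
Total: $735 + $180 + $0 = $915.

$915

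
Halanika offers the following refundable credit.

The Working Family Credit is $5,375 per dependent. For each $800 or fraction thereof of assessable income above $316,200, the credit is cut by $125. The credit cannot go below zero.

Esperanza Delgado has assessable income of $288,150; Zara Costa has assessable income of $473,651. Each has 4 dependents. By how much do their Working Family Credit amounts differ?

$21,500

Esperanza ($288,150): Working Family Credit: base = 4 × $5,375 = $21,500. $288,150 is at or below the $316,200 threshold, so the full $21,500 applies.
Zara ($473,651): Working Family Credit: base = 4 × $5,375 = $21,500. income exceeds $316,200 by $157,451 → 197 increments × $125 = $24,625 ≥ base, so the credit is $0.
Difference: |$21,500 − $0| = $21,500.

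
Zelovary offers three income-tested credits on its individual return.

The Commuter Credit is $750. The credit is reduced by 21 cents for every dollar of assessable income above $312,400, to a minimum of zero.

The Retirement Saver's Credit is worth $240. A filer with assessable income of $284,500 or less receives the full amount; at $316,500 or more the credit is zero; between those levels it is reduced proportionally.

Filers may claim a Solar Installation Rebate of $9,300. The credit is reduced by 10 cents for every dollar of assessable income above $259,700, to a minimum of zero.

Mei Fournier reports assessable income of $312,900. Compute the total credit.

$4,652

Commuter Credit: 21% of the $500 excess over $312,400 is $105; credit = $750 − $105 = $645.
Retirement Saver's Credit: $312,900 is $28,400 into a $32,000 phase-out range, leaving 3,600/32,000 of the credit: $240 × 3,600/32,000 = $27.
Solar Installation Rebate: 10% of the $53,200 excess over $259,700 is $5,320; credit = $9,300 − $5,320 = $3,980.
Total: $645 + $27 + $3,980 = $4,652.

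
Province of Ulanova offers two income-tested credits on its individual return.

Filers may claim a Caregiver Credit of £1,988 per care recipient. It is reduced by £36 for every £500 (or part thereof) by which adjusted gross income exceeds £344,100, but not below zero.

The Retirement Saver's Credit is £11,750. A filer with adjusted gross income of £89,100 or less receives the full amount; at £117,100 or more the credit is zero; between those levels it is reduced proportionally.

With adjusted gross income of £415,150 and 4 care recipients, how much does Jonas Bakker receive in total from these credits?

£2,804

Caregiver Credit: base = 4 × £1,988 = £7,952. income exceeds £344,100 by £71,050, which is 143 full-or-partial £500 increments; reduction = 143 × £36 = £5,148, leaving £2,804.
Retirement Saver's Credit: £415,150 is at or above £117,100, so the credit is £0.
Total: £2,804 + £0 = £2,804.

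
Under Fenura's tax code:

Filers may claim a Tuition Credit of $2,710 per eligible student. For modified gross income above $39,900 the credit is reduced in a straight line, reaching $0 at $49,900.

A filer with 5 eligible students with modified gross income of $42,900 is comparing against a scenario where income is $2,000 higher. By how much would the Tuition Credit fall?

At $42,900 — base = 5 × $2,710 = $13,550. $42,900 is $3,000 into a $10,000 phase-out range, leaving 7,000/10,000 of the credit: $13,550 × 7,000/10,000 = $9,485.
At $44,900 — base = 5 × $2,710 = $13,550. $44,900 is $5,000 into a $10,000 phase-out range, leaving 5,000/10,000 of the credit: $13,550 × 5,000/10,000 = $6,775.
Lost: $9,485 − $6,775 = $2,710.

$2,710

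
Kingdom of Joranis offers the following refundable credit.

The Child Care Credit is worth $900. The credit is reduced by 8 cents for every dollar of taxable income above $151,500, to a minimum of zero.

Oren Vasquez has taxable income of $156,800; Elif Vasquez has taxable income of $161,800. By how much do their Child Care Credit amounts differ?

$400

Oren ($156,800): Child Care Credit: 8% of the $5,300 excess over $151,500 is $424; credit = $900 − $424 = $476.
Elif ($161,800): Child Care Credit: 8% of the $10,300 excess over $151,500 is $824; credit = $900 − $824 = $76.
Difference: |$476 − $76| = $400.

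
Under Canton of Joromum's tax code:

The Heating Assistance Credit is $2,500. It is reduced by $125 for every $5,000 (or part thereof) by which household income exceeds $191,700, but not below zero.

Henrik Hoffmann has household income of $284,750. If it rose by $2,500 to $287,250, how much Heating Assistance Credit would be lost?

At $284,750 — income exceeds $191,700 by $93,050, which is 19 full-or-partial $5,000 increments; reduction = 19 × $125 = $2,375, leaving $125.
At $287,250 — income exceeds $191,700 by $95,550 → 20 increments × $125 = $2,500 ≥ base, so the credit is $0.
Lost: $125 − $0 = $125.

$125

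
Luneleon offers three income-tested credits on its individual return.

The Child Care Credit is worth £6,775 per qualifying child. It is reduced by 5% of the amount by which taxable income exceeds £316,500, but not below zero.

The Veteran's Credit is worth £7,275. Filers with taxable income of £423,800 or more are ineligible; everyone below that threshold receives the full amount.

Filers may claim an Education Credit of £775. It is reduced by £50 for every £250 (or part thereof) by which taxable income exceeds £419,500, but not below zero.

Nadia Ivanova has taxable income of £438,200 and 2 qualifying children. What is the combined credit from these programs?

Child Care Credit: base = 2 × £6,775 = £13,550. 5% of the £121,700 excess over £316,500 is £6,085; credit = £13,550 − £6,085 = £7,465.
Veteran's Credit: £438,200 meets or exceeds the £423,800 cutoff, so the credit is £0.
Education Credit: income exceeds £419,500 by £18,700 → 75 increments × £50 = £3,750 ≥ base, so the credit is £0.
Total: £7,465 + £0 + £0 = £7,465.

£7,465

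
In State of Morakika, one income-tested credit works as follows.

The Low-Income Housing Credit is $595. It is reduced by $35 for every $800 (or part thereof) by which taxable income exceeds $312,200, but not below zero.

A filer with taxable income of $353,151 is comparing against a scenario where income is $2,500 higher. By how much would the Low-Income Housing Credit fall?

At $353,151 — income exceeds $312,200 by $40,951 → 52 increments × $35 = $1,820 ≥ base, so the credit is $0.
At $355,651 — income exceeds $312,200 by $43,451 → 55 increments × $35 = $1,925 ≥ base, so the credit is $0.
Lost: $0 − $0 = $0.

$0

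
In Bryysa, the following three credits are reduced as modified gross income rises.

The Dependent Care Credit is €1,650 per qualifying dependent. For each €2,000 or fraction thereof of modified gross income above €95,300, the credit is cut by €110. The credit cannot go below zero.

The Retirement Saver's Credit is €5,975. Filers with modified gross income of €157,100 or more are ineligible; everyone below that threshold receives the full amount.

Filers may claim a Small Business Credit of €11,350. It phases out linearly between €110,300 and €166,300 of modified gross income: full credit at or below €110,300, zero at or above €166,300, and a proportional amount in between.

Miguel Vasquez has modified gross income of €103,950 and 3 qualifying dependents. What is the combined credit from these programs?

€21,725

Dependent Care Credit: base = 3 × €1,650 = €4,950. income exceeds €95,300 by €8,650, which is 5 full-or-partial €2,000 increments; reduction = 5 × €110 = €550, leaving €4,400.
Retirement Saver's Credit: €103,950 is below the €157,100 cutoff, so the full €5,975 applies.
Small Business Credit: €103,950 is at or below the €110,300 threshold, so the full €11,350 applies.
Total: €4,400 + €5,975 + €11,350 = €21,725.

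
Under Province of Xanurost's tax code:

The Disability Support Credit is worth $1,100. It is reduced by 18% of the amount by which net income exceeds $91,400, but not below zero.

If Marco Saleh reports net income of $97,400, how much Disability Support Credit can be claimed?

Disability Support Credit: 18% of the $6,000 excess over $91,400 is $1,080; credit = $1,100 − $1,080 = $20.

$20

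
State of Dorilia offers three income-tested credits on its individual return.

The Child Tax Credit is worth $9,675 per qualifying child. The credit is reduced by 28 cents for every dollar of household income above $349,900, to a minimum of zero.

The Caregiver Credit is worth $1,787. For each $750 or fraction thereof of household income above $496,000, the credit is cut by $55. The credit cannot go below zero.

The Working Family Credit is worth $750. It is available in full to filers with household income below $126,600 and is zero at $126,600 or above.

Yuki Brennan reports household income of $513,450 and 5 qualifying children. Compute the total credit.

Child Tax Credit: base = 5 × $9,675 = $48,375. 28% of the $163,550 excess over $349,900 is $45,794; credit = $48,375 − $45,794 = $2,581.
Caregiver Credit: income exceeds $496,000 by $17,450, which is 24 full-or-partial $750 increments; reduction = 24 × $55 = $1,320, leaving $467.
Working Family Credit: $513,450 meets or exceeds the $126,600 cutoff, so the credit is $0.
Total: $2,581 + $467 + $0 = $3,048.

$3,048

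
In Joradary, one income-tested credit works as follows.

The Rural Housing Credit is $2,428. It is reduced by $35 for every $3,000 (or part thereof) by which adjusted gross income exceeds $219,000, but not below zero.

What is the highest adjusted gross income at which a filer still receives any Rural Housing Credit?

$426,000

After 69 increments the reduction is 69 × $35 = $2,415, leaving $13; one more increment wipes it out. Increment 69 ends at excess 69 × $3,000 = $207,000, so the highest qualifying income is $219,000 + $207,000 = $426,000.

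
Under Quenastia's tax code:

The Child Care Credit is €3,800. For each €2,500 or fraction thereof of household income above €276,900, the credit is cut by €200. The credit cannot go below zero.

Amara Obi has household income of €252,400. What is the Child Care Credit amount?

€3,800

Child Care Credit: €252,400 is at or below the €276,900 threshold, so the full €3,800 applies.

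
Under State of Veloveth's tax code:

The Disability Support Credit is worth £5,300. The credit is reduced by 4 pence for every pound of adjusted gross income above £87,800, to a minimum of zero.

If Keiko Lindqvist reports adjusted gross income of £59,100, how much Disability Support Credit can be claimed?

£5,300

Disability Support Credit: £59,100 is at or below the £87,800 threshold, so the full £5,300 applies.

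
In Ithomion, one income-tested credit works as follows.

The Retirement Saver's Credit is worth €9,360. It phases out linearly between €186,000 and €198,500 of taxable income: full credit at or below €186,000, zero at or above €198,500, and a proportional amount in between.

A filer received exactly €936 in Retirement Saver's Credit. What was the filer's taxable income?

€936 is 936/9,360 of the full €9,360, so 8,424/9,360 of the €12,500 range has been used: income = €186,000 + €12,500 × 8,424/9,360 = €197,250.

€197,250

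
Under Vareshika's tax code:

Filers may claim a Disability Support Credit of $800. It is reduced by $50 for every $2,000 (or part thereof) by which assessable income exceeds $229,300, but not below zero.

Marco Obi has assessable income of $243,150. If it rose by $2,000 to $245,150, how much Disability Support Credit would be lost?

$50

At $243,150 — income exceeds $229,300 by $13,850, which is 7 full-or-partial $2,000 increments; reduction = 7 × $50 = $350, leaving $450.
At $245,150 — income exceeds $229,300 by $15,850, which is 8 full-or-partial $2,000 increments; reduction = 8 × $50 = $400, leaving $400.
Lost: $450 − $400 = $50.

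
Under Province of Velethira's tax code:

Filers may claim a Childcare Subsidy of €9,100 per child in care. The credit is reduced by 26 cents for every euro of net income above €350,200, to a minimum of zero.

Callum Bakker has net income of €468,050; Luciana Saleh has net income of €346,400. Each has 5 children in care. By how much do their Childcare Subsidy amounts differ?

Callum (€468,050): Childcare Subsidy: base = 5 × €9,100 = €45,500. 26% of the €117,850 excess over €350,200 is €30,641; credit = €45,500 − €30,641 = €14,859.
Luciana (€346,400): Childcare Subsidy: base = 5 × €9,100 = €45,500. €346,400 is at or below the €350,200 threshold, so the full €45,500 applies.
Difference: |€14,859 − €45,500| = €30,641.

€30,641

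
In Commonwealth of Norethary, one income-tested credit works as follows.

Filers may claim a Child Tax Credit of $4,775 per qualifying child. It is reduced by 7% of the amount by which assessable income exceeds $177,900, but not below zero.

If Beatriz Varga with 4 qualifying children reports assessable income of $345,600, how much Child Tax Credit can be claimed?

Child Tax Credit: base = 4 × $4,775 = $19,100. 7% of the $167,700 excess over $177,900 is $11,739; credit = $19,100 − $11,739 = $7,361.

$7,361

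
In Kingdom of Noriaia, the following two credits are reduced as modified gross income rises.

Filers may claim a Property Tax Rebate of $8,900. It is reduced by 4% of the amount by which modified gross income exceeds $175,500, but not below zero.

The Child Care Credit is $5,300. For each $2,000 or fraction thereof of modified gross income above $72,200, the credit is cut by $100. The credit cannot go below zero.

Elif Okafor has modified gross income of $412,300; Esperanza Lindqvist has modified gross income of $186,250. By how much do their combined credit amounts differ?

Elif ($412,300): Property Tax Rebate: 4% of the $236,800 excess over $175,500 is $9,472 ≥ base, so the credit is $0. Child Care Credit: income exceeds $72,200 by $340,100 → 171 increments × $100 = $17,100 ≥ base, so the credit is $0. total $0 + $0 = $0
Esperanza ($186,250): Property Tax Rebate: 4% of the $10,750 excess over $175,500 is $430; credit = $8,900 − $430 = $8,470. Child Care Credit: income exceeds $72,200 by $114,050 → 58 increments × $100 = $5,800 ≥ base, so the credit is $0. total $8,470 + $0 = $8,470
Difference: |$0 − $8,470| = $8,470.

$8,470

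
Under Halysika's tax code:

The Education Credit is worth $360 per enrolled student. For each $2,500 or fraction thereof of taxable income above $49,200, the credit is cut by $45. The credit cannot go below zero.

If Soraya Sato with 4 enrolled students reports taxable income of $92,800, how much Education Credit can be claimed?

$630

Education Credit: base = 4 × $360 = $1,440. income exceeds $49,200 by $43,600, which is 18 full-or-partial $2,500 increments; reduction = 18 × $45 = $810, leaving $630.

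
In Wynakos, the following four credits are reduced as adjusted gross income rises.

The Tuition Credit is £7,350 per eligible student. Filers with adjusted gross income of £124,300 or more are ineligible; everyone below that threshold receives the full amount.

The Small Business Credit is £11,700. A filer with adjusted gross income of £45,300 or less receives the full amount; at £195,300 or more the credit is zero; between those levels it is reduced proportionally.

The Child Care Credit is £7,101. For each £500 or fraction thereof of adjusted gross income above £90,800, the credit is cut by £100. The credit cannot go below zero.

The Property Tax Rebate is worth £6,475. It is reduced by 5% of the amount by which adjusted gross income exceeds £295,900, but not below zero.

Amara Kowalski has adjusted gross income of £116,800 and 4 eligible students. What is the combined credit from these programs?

Tuition Credit: base = 4 × £7,350 = £29,400. £116,800 is below the £124,300 cutoff, so the full £29,400 applies.
Small Business Credit: £116,800 is £71,500 into a £150,000 phase-out range, leaving 78,500/150,000 of the credit: £11,700 × 78,500/150,000 = £6,123.
Child Care Credit: income exceeds £90,800 by £26,000, which is 52 full-or-partial £500 increments; reduction = 52 × £100 = £5,200, leaving £1,901.
Property Tax Rebate: £116,800 is at or below the £295,900 threshold, so the full £6,475 applies.
Total: £29,400 + £6,123 + £1,901 + £6,475 = £43,899.

£43,899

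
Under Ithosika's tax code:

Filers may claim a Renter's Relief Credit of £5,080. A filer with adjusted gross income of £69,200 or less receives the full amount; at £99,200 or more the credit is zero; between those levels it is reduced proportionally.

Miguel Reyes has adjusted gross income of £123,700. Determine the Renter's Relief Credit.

Renter's Relief Credit: £123,700 is at or above £99,200, so the credit is £0.

£0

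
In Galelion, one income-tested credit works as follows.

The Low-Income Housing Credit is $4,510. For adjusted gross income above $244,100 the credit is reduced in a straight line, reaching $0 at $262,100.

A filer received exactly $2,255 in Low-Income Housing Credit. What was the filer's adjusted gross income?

$253,100

$2,255 is 2,255/4,510 of the full $4,510, so 2,255/4,510 of the $18,000 range has been used: income = $244,100 + $18,000 × 2,255/4,510 = $253,100.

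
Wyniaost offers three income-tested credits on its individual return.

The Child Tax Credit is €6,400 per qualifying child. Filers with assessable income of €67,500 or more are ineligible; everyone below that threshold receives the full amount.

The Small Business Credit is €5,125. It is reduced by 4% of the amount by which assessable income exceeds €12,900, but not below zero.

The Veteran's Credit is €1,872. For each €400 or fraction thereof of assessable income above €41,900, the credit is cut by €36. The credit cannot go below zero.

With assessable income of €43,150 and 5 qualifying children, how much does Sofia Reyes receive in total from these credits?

Child Tax Credit: base = 5 × €6,400 = €32,000. €43,150 is below the €67,500 cutoff, so the full €32,000 applies.
Small Business Credit: 4% of the €30,250 excess over €12,900 is €1,210; credit = €5,125 − €1,210 = €3,915.
Veteran's Credit: income exceeds €41,900 by €1,250, which is 4 full-or-partial €400 increments; reduction = 4 × €36 = €144, leaving €1,728.
Total: €32,000 + €3,915 + €1,728 = €37,643.

€37,643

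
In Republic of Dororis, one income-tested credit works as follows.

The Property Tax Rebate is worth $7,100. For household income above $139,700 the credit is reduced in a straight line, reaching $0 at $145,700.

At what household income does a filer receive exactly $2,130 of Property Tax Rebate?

$143,900

$2,130 is 2,130/7,100 of the full $7,100, so 4,970/7,100 of the $6,000 range has been used: income = $139,700 + $6,000 × 4,970/7,100 = $143,900.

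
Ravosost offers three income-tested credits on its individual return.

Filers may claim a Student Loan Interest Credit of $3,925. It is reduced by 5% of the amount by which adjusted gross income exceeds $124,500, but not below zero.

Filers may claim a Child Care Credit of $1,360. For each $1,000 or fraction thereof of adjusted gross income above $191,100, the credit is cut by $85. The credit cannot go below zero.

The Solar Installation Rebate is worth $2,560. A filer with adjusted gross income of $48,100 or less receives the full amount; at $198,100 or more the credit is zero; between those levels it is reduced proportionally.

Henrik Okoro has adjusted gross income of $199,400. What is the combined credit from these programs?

Student Loan Interest Credit: 5% of the $74,900 excess over $124,500 is $3,745; credit = $3,925 − $3,745 = $180.
Child Care Credit: income exceeds $191,100 by $8,300, which is 9 full-or-partial $1,000 increments; reduction = 9 × $85 = $765, leaving $595.
Solar Installation Rebate: $199,400 is at or above $198,100, so the credit is $0.
Total: $180 + $595 + $0 = $775.

$775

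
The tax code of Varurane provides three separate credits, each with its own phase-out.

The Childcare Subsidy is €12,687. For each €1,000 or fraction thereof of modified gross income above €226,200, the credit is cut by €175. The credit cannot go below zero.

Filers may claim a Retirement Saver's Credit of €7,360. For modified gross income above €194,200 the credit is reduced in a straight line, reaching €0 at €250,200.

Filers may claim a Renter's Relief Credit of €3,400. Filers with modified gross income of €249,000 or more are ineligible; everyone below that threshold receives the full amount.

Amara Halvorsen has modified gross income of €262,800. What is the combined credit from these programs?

Childcare Subsidy: income exceeds €226,200 by €36,600, which is 37 full-or-partial €1,000 increments; reduction = 37 × €175 = €6,475, leaving €6,212.
Retirement Saver's Credit: €262,800 is at or above €250,200, so the credit is €0.
Renter's Relief Credit: €262,800 meets or exceeds the €249,000 cutoff, so the credit is €0.
Total: €6,212 + €0 + €0 = €6,212.

€6,212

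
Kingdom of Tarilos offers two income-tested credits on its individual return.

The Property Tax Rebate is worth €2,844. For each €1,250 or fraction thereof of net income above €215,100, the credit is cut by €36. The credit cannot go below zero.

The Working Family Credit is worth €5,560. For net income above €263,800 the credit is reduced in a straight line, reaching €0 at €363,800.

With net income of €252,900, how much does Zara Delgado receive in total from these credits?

€7,288

Property Tax Rebate: income exceeds €215,100 by €37,800, which is 31 full-or-partial €1,250 increments; reduction = 31 × €36 = €1,116, leaving €1,728.
Working Family Credit: €252,900 is at or below the €263,800 threshold, so the full €5,560 applies.
Total: €1,728 + €5,560 = €7,288.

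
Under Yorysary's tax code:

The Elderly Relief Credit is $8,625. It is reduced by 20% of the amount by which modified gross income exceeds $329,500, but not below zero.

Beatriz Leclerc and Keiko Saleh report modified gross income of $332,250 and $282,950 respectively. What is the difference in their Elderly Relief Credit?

Beatriz ($332,250): Elderly Relief Credit: 20% of the $2,750 excess over $329,500 is $550; credit = $8,625 − $550 = $8,075.
Keiko ($282,950): Elderly Relief Credit: $282,950 is at or below the $329,500 threshold, so the full $8,625 applies.
Difference: |$8,075 − $8,625| = $550.

$550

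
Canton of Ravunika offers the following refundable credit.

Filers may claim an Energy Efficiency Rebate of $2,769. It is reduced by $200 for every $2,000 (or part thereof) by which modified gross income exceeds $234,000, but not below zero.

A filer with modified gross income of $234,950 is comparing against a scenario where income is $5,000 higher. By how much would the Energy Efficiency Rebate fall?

At $234,950 — income exceeds $234,000 by $950, which is 1 full-or-partial $2,000 increment; reduction = 1 × $200 = $200, leaving $2,569.
At $239,950 — income exceeds $234,000 by $5,950, which is 3 full-or-partial $2,000 increments; reduction = 3 × $200 = $600, leaving $2,169.
Lost: $2,569 − $2,169 = $400.

$400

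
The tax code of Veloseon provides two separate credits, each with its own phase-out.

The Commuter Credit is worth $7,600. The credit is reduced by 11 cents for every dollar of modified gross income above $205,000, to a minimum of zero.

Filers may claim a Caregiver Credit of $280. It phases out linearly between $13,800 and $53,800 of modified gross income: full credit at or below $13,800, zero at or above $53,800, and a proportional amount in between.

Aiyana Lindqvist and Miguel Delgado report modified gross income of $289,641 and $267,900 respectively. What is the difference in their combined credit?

Aiyana ($289,641): Commuter Credit: 11% of the $84,641 excess over $205,000 is $9,310.51 ≥ base, so the credit is $0. Caregiver Credit: $289,641 is at or above $53,800, so the credit is $0. total $0 + $0 = $0
Miguel ($267,900): Commuter Credit: 11% of the $62,900 excess over $205,000 is $6,919; credit = $7,600 − $6,919 = $681. Caregiver Credit: $267,900 is at or above $53,800, so the credit is $0. total $681 + $0 = $681
Difference: |$0 − $681| = $681.

$681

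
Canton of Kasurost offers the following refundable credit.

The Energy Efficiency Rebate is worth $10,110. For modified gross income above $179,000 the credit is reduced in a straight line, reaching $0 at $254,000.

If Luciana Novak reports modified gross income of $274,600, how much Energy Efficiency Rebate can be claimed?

Energy Efficiency Rebate: $274,600 is at or above $254,000, so the credit is $0.

$0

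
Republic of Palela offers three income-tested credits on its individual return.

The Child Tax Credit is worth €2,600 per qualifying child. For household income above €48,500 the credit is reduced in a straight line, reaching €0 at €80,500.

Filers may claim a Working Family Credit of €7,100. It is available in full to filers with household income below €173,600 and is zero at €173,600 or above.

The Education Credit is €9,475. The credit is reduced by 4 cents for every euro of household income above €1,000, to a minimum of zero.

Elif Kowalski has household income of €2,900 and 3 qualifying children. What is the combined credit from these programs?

€24,299

Child Tax Credit: base = 3 × €2,600 = €7,800. €2,900 is at or below the €48,500 threshold, so the full €7,800 applies.
Working Family Credit: €2,900 is below the €173,600 cutoff, so the full €7,100 applies.
Education Credit: 4% of the €1,900 excess over €1,000 is €76; credit = €9,475 − €76 = €9,399.
Total: €7,800 + €7,100 + €9,399 = €24,299.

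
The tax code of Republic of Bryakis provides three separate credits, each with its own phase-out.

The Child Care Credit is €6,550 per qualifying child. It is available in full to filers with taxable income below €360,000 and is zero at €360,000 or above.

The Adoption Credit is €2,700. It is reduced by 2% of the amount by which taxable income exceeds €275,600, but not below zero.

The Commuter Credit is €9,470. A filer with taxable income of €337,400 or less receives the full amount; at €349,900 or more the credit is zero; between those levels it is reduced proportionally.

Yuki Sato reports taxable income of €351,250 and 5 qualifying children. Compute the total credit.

€33,937

Child Care Credit: base = 5 × €6,550 = €32,750. €351,250 is below the €360,000 cutoff, so the full €32,750 applies.
Adoption Credit: 2% of the €75,650 excess over €275,600 is €1,513; credit = €2,700 − €1,513 = €1,187.
Commuter Credit: €351,250 is at or above €349,900, so the credit is €0.
Total: €32,750 + €1,187 + €0 = €33,937.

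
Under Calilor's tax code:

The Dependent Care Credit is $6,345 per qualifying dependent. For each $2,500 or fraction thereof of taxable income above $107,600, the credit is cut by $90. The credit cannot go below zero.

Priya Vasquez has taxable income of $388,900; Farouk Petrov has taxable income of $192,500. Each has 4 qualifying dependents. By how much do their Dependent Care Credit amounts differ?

$7,110

Priya ($388,900): Dependent Care Credit: base = 4 × $6,345 = $25,380. income exceeds $107,600 by $281,300, which is 113 full-or-partial $2,500 increments; reduction = 113 × $90 = $10,170, leaving $15,210.
Farouk ($192,500): Dependent Care Credit: base = 4 × $6,345 = $25,380. income exceeds $107,600 by $84,900, which is 34 full-or-partial $2,500 increments; reduction = 34 × $90 = $3,060, leaving $22,320.
Difference: |$15,210 − $22,320| = $7,110.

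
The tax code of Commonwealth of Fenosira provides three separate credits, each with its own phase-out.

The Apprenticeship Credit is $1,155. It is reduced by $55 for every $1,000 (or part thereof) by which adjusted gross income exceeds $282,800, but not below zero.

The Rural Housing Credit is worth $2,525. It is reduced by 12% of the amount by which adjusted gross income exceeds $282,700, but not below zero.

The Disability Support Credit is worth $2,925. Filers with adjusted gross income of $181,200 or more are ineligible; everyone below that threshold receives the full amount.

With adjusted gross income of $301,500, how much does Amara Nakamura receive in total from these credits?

Apprenticeship Credit: income exceeds $282,800 by $18,700, which is 19 full-or-partial $1,000 increments; reduction = 19 × $55 = $1,045, leaving $110.
Rural Housing Credit: 12% of the $18,800 excess over $282,700 is $2,256; credit = $2,525 − $2,256 = $269.
Disability Support Credit: $301,500 meets or exceeds the $181,200 cutoff, so the credit is $0.
Total: $110 + $269 + $0 = $379.

$379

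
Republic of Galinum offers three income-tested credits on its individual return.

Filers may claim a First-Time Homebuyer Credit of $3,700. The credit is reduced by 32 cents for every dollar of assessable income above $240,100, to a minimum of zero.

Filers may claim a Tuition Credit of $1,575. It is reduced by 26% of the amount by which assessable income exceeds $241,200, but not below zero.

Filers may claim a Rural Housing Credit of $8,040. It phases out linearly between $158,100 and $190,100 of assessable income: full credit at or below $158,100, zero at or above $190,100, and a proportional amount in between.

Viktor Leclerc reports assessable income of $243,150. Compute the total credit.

First-Time Homebuyer Credit: 32% of the $3,050 excess over $240,100 is $976; credit = $3,700 − $976 = $2,724.
Tuition Credit: 26% of the $1,950 excess over $241,200 is $507; credit = $1,575 − $507 = $1,068.
Rural Housing Credit: $243,150 is at or above $190,100, so the credit is $0.
Total: $2,724 + $1,068 + $0 = $3,792.

$3,792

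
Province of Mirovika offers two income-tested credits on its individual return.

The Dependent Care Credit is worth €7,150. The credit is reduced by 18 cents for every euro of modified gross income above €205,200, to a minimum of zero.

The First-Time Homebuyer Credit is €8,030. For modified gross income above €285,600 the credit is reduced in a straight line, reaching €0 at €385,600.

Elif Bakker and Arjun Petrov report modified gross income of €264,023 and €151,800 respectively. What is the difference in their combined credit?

Elif (€264,023): Dependent Care Credit: 18% of the €58,823 excess over €205,200 is €10,588.14 ≥ base, so the credit is €0. First-Time Homebuyer Credit: €264,023 is at or below the €285,600 threshold, so the full €8,030 applies. total €0 + €8,030 = €8,030
Arjun (€151,800): Dependent Care Credit: €151,800 is at or below the €205,200 threshold, so the full €7,150 applies. First-Time Homebuyer Credit: €151,800 is at or below the €285,600 threshold, so the full €8,030 applies. total €7,150 + €8,030 = €15,180
Difference: |€8,030 − €15,180| = €7,150.

€7,150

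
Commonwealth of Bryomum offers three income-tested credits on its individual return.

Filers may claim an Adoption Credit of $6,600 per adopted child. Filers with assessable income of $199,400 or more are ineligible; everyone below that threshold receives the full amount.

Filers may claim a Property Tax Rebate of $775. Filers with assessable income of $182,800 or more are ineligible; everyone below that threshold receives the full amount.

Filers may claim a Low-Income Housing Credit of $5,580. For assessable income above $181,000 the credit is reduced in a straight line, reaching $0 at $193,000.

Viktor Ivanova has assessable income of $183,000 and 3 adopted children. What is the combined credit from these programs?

Adoption Credit: base = 3 × $6,600 = $19,800. $183,000 is below the $199,400 cutoff, so the full $19,800 applies.
Property Tax Rebate: $183,000 meets or exceeds the $182,800 cutoff, so the credit is $0.
Low-Income Housing Credit: $183,000 is $2,000 into a $12,000 phase-out range, leaving 10,000/12,000 of the credit: $5,580 × 10,000/12,000 = $4,650.
Total: $19,800 + $0 + $4,650 = $24,450.

$24,450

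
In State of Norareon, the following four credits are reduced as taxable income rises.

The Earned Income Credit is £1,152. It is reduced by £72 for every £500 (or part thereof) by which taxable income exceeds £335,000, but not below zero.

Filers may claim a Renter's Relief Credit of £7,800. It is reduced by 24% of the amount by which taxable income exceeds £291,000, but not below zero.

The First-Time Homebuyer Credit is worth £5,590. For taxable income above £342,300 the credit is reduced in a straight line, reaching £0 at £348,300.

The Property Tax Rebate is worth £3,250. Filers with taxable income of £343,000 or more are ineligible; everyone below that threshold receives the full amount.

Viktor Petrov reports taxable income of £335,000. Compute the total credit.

£9,992

Earned Income Credit: £335,000 is at or below the £335,000 threshold, so the full £1,152 applies.
Renter's Relief Credit: 24% of the £44,000 excess over £291,000 is £10,560 ≥ base, so the credit is £0.
First-Time Homebuyer Credit: £335,000 is at or below the £342,300 threshold, so the full £5,590 applies.
Property Tax Rebate: £335,000 is below the £343,000 cutoff, so the full £3,250 applies.
Total: £1,152 + £0 + £5,590 + £3,250 = £9,992.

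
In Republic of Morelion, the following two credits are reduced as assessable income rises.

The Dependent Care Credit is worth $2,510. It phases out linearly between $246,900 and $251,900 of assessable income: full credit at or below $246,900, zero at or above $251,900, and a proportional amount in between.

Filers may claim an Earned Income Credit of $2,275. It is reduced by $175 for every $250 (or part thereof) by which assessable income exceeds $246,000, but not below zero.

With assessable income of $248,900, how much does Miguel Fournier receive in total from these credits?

$1,681

Dependent Care Credit: $248,900 is $2,000 into a $5,000 phase-out range, leaving 3,000/5,000 of the credit: $2,510 × 3,000/5,000 = $1,506.
Earned Income Credit: income exceeds $246,000 by $2,900, which is 12 full-or-partial $250 increments; reduction = 12 × $175 = $2,100, leaving $175.
Total: $1,506 + $175 = $1,681.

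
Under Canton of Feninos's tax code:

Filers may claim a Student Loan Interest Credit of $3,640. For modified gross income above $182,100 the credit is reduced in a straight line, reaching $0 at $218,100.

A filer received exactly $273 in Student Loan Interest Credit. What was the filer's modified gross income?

$215,400

$273 is 273/3,640 of the full $3,640, so 3,367/3,640 of the $36,000 range has been used: income = $182,100 + $36,000 × 3,367/3,640 = $215,400.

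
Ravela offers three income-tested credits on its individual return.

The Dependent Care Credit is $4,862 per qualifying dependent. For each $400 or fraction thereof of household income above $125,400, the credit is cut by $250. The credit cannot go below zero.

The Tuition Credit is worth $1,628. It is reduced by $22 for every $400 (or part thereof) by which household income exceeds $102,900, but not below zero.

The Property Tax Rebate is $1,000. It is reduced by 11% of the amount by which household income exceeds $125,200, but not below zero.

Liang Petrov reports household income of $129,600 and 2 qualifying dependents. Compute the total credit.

Dependent Care Credit: base = 2 × $4,862 = $9,724. income exceeds $125,400 by $4,200, which is 11 full-or-partial $400 increments; reduction = 11 × $250 = $2,750, leaving $6,974.
Tuition Credit: income exceeds $102,900 by $26,700, which is 67 full-or-partial $400 increments; reduction = 67 × $22 = $1,474, leaving $154.
Property Tax Rebate: 11% of the $4,400 excess over $125,200 is $484; credit = $1,000 − $484 = $516.
Total: $6,974 + $154 + $516 = $7,644.

$7,644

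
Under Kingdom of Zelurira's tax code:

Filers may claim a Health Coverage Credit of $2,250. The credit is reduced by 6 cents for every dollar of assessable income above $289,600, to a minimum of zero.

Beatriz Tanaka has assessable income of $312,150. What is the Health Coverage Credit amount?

Health Coverage Credit: 6% of the $22,550 excess over $289,600 is $1,353; credit = $2,250 − $1,353 = $897.

$897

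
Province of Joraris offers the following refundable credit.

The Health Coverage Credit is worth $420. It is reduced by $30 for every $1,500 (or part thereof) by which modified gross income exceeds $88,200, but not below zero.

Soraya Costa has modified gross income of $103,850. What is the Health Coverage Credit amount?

$90

Health Coverage Credit: income exceeds $88,200 by $15,650, which is 11 full-or-partial $1,500 increments; reduction = 11 × $30 = $330, leaving $90.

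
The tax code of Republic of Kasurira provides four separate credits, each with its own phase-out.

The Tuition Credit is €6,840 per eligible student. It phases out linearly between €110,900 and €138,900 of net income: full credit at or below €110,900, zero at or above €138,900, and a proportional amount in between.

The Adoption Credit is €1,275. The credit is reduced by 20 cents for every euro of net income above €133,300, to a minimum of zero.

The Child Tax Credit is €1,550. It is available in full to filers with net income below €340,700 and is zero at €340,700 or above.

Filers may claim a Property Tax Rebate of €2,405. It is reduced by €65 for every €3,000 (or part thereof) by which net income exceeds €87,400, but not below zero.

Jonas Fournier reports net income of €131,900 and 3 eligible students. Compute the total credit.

€9,385

Tuition Credit: base = 3 × €6,840 = €20,520. €131,900 is €21,000 into a €28,000 phase-out range, leaving 7,000/28,000 of the credit: €20,520 × 7,000/28,000 = €5,130.
Adoption Credit: €131,900 is at or below the €133,300 threshold, so the full €1,275 applies.
Child Tax Credit: €131,900 is below the €340,700 cutoff, so the full €1,550 applies.
Property Tax Rebate: income exceeds €87,400 by €44,500, which is 15 full-or-partial €3,000 increments; reduction = 15 × €65 = €975, leaving €1,430.
Total: €5,130 + €1,275 + €1,550 + €1,430 = €9,385.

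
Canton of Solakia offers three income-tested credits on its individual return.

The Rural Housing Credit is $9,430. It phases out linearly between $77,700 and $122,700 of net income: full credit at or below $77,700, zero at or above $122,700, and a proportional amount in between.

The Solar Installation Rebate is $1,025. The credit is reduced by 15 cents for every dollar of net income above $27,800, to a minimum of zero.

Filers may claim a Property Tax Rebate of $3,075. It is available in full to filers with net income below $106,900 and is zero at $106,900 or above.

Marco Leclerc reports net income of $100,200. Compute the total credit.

$7,790

Rural Housing Credit: $100,200 is $22,500 into a $45,000 phase-out range, leaving 22,500/45,000 of the credit: $9,430 × 22,500/45,000 = $4,715.
Solar Installation Rebate: 15% of the $72,400 excess over $27,800 is $10,860 ≥ base, so the credit is $0.
Property Tax Rebate: $100,200 is below the $106,900 cutoff, so the full $3,075 applies.
Total: $4,715 + $0 + $3,075 = $7,790.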